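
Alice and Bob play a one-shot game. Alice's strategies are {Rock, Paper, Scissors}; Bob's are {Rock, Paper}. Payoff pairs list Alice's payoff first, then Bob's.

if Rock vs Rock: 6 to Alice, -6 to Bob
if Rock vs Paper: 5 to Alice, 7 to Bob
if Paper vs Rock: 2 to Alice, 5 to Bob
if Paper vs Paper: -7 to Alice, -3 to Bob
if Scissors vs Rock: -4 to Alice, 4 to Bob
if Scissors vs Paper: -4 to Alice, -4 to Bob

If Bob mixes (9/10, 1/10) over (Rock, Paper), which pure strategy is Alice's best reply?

Alice's best reply maximizes expected payoff against the mix.
Rock: (9/10)·6 + (1/10)·5 = 59/10
Paper: (9/10)·2 + (1/10)·(-7) = 11/10
Scissors: (9/10)·(-4) + (1/10)·(-4) = -4
Highest expected payoff is 59/10, from Rock.

Rock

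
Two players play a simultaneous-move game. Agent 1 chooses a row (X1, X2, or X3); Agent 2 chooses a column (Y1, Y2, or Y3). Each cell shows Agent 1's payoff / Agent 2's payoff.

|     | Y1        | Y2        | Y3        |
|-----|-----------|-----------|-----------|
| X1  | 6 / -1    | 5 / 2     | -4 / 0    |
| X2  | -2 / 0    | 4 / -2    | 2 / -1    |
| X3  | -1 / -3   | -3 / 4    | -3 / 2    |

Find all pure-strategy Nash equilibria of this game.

(X1, Y2)

Check mutual best responses: a cell is a NE iff neither player can gain by unilaterally deviating.
Agent 1's best responses — vs Y1: X1 (payoff 6); vs Y2: X1 (payoff 5); vs Y3: X2 (payoff 2).
Agent 2's best responses — vs X1: Y2 (payoff 2); vs X2: Y1 (payoff 0); vs X3: Y2 (payoff 4).
The only mutual best response is (X1, Y2); neither player gains by switching there.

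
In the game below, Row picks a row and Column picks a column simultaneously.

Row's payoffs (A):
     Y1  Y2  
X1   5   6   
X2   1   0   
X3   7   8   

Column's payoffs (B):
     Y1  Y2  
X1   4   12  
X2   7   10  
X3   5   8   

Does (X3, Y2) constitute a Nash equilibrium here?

Holding Column at Y2: Row gets 8 from X3, versus 6 from X1, 0 from X2. No profitable deviation for Row.
Holding Row at X3: Column gets 8 from Y2, versus 5 from Y1. No profitable deviation for Column either.

Yes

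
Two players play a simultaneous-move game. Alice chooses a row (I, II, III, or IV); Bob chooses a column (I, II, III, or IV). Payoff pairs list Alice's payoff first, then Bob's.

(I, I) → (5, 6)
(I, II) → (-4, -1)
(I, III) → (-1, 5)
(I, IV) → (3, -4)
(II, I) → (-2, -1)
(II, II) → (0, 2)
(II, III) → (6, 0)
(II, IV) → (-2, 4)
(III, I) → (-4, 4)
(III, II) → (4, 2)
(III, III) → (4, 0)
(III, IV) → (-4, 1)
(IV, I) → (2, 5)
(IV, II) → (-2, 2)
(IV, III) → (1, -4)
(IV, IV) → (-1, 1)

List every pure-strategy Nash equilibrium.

A profile is a Nash equilibrium when each player is best-responding to the other.
Alice's best responses — vs I: I (payoff 5); vs II: III (payoff 4); vs III: II (payoff 6); vs IV: I (payoff 3).
Bob's best responses — vs I: I (payoff 6); vs II: IV (payoff 4); vs III: I (payoff 4); vs IV: I (payoff 5).
The only mutual best response is (I, I); neither player gains by switching there.

(I, I)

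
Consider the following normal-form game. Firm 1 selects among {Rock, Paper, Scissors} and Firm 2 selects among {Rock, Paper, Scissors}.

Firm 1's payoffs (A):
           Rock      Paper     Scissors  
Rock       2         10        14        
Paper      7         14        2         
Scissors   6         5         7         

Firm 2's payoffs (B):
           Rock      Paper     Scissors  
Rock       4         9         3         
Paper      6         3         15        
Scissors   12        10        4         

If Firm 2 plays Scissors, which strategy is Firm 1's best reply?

Rock

With Firm 2 fixed at Scissors, Firm 1's payoffs are: Rock → 14, Paper → 2, Scissors → 7.
The maximum is 14, achieved by Rock.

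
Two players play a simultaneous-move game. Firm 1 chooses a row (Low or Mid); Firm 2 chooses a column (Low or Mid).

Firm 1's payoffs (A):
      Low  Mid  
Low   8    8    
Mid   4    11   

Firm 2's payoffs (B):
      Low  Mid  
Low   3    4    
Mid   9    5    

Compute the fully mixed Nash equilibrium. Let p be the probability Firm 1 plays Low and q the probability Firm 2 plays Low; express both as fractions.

Each player's mixing probability is pinned down by making the *other* player indifferent.
Firm 2 indifferent between Low and Mid: p·3 + (1−p)·9 = p·4 + (1−p)·5 ⟹ 9 + (-6)p = 5 + (-1)p ⟹ p = 4/5.
Firm 1 indifferent between Low and Mid: q·8 + (1−q)·8 = q·4 + (1−q)·11 ⟹ 8 + 0q = 11 + (-7)q ⟹ q = 3/7.

p = 4/5, q = 3/7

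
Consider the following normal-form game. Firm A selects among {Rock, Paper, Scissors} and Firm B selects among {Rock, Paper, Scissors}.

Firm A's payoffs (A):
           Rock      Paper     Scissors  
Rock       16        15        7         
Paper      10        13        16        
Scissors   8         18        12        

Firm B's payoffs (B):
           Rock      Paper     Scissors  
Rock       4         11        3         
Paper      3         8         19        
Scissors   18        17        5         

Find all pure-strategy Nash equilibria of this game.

(Paper, Scissors)

Find each player's best response to every opponent strategy; NE are the intersections.
Firm A's best responses — vs Rock: Rock (payoff 16); vs Paper: Scissors (payoff 18); vs Scissors: Paper (payoff 16).
Firm B's best responses — vs Rock: Paper (payoff 11); vs Paper: Scissors (payoff 19); vs Scissors: Rock (payoff 18).
The only mutual best response is (Paper, Scissors); neither player gains by switching there.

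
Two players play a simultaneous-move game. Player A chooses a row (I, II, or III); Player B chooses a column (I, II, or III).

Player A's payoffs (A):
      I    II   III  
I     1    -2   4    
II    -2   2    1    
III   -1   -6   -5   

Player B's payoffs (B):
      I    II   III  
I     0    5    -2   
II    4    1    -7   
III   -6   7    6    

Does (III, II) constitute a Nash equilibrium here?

No

Holding Player B at II: Player A gets -6 from III but could get 2 by switching to II. Player A has a profitable deviation.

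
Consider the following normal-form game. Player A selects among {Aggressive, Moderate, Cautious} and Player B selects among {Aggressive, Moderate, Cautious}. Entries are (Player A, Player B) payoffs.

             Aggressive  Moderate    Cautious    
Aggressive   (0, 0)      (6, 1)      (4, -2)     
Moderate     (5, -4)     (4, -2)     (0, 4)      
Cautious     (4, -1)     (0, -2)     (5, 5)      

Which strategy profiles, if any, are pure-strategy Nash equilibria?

(Aggressive, Moderate) and (Cautious, Cautious)

Find each player's best response to every opponent strategy; NE are the intersections.
Player A's best responses — vs Aggressive: Moderate (payoff 5); vs Moderate: Aggressive (payoff 6); vs Cautious: Cautious (payoff 5).
Player B's best responses — vs Aggressive: Moderate (payoff 1); vs Moderate: Cautious (payoff 4); vs Cautious: Cautious (payoff 5).
Mutual best responses occur at (Aggressive, Moderate) and (Cautious, Cautious); at each, neither player gains by switching.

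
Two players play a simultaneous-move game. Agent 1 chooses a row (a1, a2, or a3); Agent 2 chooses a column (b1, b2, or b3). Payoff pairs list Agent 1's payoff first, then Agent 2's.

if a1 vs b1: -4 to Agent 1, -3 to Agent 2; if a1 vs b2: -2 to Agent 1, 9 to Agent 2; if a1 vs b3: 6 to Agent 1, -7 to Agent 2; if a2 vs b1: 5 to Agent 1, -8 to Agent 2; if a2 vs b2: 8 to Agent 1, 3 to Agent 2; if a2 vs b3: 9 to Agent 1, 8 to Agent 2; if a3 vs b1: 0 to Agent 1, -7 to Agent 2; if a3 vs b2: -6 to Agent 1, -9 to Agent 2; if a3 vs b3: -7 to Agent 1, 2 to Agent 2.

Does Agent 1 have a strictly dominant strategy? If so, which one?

A strategy is strictly dominant if it gives Agent 1 a strictly higher payoff than every other strategy, against every choice by the opponent.
a2 strictly dominates: vs b1: 5 > each of {-4, 0}; vs b2: 8 > each of {-2, -6}; vs b3: 9 > each of {6, -7}.

a2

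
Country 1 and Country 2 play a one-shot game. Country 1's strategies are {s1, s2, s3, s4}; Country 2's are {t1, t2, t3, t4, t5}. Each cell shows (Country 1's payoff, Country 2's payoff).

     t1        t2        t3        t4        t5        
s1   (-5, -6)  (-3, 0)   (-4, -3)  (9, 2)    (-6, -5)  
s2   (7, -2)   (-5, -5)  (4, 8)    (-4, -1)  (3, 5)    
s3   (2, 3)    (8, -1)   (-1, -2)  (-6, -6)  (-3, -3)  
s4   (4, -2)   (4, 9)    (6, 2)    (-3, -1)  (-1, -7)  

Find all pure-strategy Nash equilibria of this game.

Check mutual best responses: a cell is a NE iff neither player can gain by unilaterally deviating.
Country 1's best responses — vs t1: s2 (payoff 7); vs t2: s3 (payoff 8); vs t3: s4 (payoff 6); vs t4: s1 (payoff 9); vs t5: s2 (payoff 3).
Country 2's best responses — vs s1: t4 (payoff 2); vs s2: t3 (payoff 8); vs s3: t1 (payoff 3); vs s4: t2 (payoff 9).
The only mutual best response is (s1, t4); neither player gains by switching there.

(s1, t4)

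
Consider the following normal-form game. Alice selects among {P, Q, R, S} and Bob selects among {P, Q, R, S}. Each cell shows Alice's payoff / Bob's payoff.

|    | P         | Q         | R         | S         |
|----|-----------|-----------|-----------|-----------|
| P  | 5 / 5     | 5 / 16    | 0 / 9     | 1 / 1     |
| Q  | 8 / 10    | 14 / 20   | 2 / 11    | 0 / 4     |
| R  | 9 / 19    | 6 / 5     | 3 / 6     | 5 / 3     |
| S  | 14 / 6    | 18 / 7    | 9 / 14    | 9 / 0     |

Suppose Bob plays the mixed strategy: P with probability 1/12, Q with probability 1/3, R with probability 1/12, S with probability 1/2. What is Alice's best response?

S

Alice's best reply maximizes expected payoff against the mix.
P: (1/12)·5 + (1/3)·5 + (1/12)·0 + (1/2)·1 = 31/12
Q: (1/12)·8 + (1/3)·14 + (1/12)·2 + (1/2)·0 = 11/2
R: (1/12)·9 + (1/3)·6 + (1/12)·3 + (1/2)·5 = 11/2
S: (1/12)·14 + (1/3)·18 + (1/12)·9 + (1/2)·9 = 149/12
Highest expected payoff is 149/12, from S.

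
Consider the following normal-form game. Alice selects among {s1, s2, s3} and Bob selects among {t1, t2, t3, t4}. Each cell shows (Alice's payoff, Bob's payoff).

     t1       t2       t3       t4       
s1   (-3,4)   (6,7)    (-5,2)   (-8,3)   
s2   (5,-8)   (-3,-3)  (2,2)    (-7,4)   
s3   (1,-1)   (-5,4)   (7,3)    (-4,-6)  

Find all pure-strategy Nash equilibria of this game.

(s1, t2)

Find each player's best response to every opponent strategy; NE are the intersections.
Alice's best responses — vs t1: s2 (payoff 5); vs t2: s1 (payoff 6); vs t3: s3 (payoff 7); vs t4: s3 (payoff -4).
Bob's best responses — vs s1: t2 (payoff 7); vs s2: t4 (payoff 4); vs s3: t2 (payoff 4).
The only mutual best response is (s1, t2); neither player gains by switching there.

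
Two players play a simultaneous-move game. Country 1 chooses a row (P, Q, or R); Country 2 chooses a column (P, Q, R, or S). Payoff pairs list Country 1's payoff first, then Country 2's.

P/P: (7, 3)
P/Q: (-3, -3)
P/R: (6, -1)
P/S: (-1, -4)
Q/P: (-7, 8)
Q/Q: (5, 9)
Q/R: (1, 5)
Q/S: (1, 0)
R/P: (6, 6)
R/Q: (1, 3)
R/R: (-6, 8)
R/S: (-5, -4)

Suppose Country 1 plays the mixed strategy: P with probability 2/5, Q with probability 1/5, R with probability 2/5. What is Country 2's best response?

Compute Country 2's expected payoff from each pure strategy against the given mix.
P: (2/5)·3 + (1/5)·8 + (2/5)·6 = 26/5
Q: (2/5)·(-3) + (1/5)·9 + (2/5)·3 = 9/5
R: (2/5)·(-1) + (1/5)·5 + (2/5)·8 = 19/5
S: (2/5)·(-4) + (1/5)·0 + (2/5)·(-4) = -16/5
Highest expected payoff is 26/5, from P.

P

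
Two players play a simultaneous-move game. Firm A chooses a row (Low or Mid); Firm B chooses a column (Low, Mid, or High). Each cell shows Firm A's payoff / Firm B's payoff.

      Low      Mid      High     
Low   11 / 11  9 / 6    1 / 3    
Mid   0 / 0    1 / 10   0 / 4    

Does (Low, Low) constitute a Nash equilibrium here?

Yes

Holding Firm B at Low: Firm A gets 11 from Low, versus 0 from Mid. No profitable deviation for Firm A.
Holding Firm A at Low: Firm B gets 11 from Low, versus 6 from Mid, 3 from High. No profitable deviation for Firm B either.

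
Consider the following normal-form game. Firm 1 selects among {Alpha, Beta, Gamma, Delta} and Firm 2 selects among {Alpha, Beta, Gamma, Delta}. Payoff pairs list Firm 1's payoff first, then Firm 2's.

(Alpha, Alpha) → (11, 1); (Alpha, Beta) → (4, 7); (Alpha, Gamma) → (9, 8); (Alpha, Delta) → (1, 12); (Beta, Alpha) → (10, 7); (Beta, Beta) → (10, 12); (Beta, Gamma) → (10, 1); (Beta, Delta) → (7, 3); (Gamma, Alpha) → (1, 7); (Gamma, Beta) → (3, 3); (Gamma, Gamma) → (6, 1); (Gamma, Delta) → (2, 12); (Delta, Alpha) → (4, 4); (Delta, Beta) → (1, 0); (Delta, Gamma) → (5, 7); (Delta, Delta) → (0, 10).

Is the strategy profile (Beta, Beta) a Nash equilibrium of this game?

Yes

Holding Firm 2 at Beta: Firm 1 gets 10 from Beta, versus 4 from Alpha, 3 from Gamma, 1 from Delta. No profitable deviation for Firm 1.
Holding Firm 1 at Beta: Firm 2 gets 12 from Beta, versus 7 from Alpha, 1 from Gamma, 3 from Delta. No profitable deviation for Firm 2 either.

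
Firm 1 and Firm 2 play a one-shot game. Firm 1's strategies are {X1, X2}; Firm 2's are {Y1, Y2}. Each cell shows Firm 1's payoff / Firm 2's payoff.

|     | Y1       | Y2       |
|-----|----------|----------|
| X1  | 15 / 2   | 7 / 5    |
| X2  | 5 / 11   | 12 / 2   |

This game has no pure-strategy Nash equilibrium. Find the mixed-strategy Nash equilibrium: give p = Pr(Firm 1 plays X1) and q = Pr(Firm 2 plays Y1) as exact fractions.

p = 3/4, q = 1/3

Each player's mixing probability is pinned down by making the *other* player indifferent.
Firm 2 indifferent between Y1 and Y2: p·2 + (1−p)·11 = p·5 + (1−p)·2 ⟹ 11 + (-9)p = 2 + 3p ⟹ p = 3/4.
Firm 1 indifferent between X1 and X2: q·15 + (1−q)·7 = q·5 + (1−q)·12 ⟹ 7 + 8q = 12 + (-7)q ⟹ q = 1/3.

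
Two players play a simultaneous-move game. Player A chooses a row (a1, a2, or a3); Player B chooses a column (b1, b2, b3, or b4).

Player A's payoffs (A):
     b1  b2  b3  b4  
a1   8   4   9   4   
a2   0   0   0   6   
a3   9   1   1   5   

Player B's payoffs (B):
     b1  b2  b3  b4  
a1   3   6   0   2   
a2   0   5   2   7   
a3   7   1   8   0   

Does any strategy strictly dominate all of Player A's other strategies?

A strategy is strictly dominant if it gives Player A a strictly higher payoff than every other strategy, against every choice by the opponent.
a1 is not dominant: against b1, a3 gives 9 > 8.
a2 is not dominant: against b1, a1 gives 8 > 0.
a3 is not dominant: against b2, a1 gives 4 > 1.
No single strategy is best against every opponent action.

None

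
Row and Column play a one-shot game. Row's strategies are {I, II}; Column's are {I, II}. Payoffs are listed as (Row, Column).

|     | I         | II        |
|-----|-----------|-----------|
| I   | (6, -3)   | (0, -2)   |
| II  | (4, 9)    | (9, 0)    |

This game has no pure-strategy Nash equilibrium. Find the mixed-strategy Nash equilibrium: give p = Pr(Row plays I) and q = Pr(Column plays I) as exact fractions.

p = 9/10, q = 9/11

In a mixed NE each player is indifferent between their pure strategies, so the opponent's mix sets the indifference.
Column indifferent between I and II: p·(-3) + (1−p)·9 = p·(-2) + (1−p)·0 ⟹ 9 + (-12)p = 0 + (-2)p ⟹ p = 9/10.
Row indifferent between I and II: q·6 + (1−q)·0 = q·4 + (1−q)·9 ⟹ 0 + 6q = 9 + (-5)q ⟹ q = 9/11.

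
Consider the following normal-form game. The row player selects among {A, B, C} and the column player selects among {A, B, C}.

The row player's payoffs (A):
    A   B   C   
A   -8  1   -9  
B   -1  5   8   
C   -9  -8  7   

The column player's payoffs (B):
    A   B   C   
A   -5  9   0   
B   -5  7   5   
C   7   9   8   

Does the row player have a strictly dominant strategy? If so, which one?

A strategy is strictly dominant if it gives the row player a strictly higher payoff than every other strategy, against every choice by the opponent.
B strictly dominates: vs A: -1 > each of {-8, -9}; vs B: 5 > each of {1, -8}; vs C: 8 > each of {-9, 7}.

B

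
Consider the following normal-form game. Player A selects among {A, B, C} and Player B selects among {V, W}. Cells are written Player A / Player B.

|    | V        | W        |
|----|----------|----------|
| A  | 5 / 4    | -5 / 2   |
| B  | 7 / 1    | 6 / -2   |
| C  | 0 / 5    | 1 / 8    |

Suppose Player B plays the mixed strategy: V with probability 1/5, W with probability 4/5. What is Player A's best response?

B

Compute Player A's expected payoff from each pure strategy against the given mix.
A: (1/5)·5 + (4/5)·(-5) = -3
B: (1/5)·7 + (4/5)·6 = 31/5
C: (1/5)·0 + (4/5)·1 = 4/5
Highest expected payoff is 31/5, from B.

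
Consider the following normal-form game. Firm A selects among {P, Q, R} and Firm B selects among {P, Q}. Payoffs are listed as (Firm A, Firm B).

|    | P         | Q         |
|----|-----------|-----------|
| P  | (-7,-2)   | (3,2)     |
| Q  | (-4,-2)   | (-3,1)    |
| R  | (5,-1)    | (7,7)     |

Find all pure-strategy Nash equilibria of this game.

(R, Q)

Find each player's best response to every opponent strategy; NE are the intersections.
Firm A's best responses — vs P: R (payoff 5); vs Q: R (payoff 7).
Firm B's best responses — vs P: Q (payoff 2); vs Q: Q (payoff 1); vs R: Q (payoff 7).
The only mutual best response is (R, Q); neither player gains by switching there.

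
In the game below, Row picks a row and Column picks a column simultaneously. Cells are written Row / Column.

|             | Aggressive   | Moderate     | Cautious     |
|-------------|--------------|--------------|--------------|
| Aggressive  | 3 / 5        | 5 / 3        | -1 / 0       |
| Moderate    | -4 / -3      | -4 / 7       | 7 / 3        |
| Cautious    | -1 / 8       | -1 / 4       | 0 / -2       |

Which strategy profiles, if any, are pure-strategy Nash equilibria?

(Aggressive, Aggressive)

A profile is a Nash equilibrium when each player is best-responding to the other.
Row's best responses — vs Aggressive: Aggressive (payoff 3); vs Moderate: Aggressive (payoff 5); vs Cautious: Moderate (payoff 7).
Column's best responses — vs Aggressive: Aggressive (payoff 5); vs Moderate: Moderate (payoff 7); vs Cautious: Aggressive (payoff 8).
The only mutual best response is (Aggressive, Aggressive); neither player gains by switching there.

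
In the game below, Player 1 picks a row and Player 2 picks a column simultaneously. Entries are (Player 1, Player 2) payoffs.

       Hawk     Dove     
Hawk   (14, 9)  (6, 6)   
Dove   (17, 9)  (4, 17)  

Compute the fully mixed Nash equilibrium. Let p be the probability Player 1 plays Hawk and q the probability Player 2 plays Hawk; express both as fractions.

In a mixed NE each player is indifferent between their pure strategies, so the opponent's mix sets the indifference.
Player 2 indifferent between Hawk and Dove: p·9 + (1−p)·9 = p·6 + (1−p)·17 ⟹ 9 + 0p = 17 + (-11)p ⟹ p = 8/11.
Player 1 indifferent between Hawk and Dove: q·14 + (1−q)·6 = q·17 + (1−q)·4 ⟹ 6 + 8q = 4 + 13q ⟹ q = 2/5.

p = 8/11, q = 2/5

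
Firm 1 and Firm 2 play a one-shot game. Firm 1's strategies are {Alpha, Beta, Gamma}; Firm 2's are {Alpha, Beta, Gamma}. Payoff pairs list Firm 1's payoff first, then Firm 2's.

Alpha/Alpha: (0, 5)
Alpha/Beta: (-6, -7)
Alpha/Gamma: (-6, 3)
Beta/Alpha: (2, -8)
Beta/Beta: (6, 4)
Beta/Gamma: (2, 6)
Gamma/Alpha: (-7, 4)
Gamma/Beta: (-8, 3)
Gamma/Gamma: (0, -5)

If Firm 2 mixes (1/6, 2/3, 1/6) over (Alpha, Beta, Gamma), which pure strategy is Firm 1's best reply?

Beta

Compute Firm 1's expected payoff from each pure strategy against the given mix.
Alpha: (1/6)·0 + (2/3)·(-6) + (1/6)·(-6) = -5
Beta: (1/6)·2 + (2/3)·6 + (1/6)·2 = 14/3
Gamma: (1/6)·(-7) + (2/3)·(-8) + (1/6)·0 = -13/2
Highest expected payoff is 14/3, from Beta.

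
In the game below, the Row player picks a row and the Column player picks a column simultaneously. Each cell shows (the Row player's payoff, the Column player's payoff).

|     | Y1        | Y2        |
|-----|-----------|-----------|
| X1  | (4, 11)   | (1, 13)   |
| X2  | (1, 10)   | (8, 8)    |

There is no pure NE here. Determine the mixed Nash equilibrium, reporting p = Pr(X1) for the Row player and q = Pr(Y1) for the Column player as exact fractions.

In a mixed NE each player is indifferent between their pure strategies, so the opponent's mix sets the indifference.
The Column player indifferent between Y1 and Y2: p·11 + (1−p)·10 = p·13 + (1−p)·8 ⟹ 10 + 1p = 8 + 5p ⟹ p = 1/2.
The Row player indifferent between X1 and X2: q·4 + (1−q)·1 = q·1 + (1−q)·8 ⟹ 1 + 3q = 8 + (-7)q ⟹ q = 7/10.

p = 1/2, q = 7/10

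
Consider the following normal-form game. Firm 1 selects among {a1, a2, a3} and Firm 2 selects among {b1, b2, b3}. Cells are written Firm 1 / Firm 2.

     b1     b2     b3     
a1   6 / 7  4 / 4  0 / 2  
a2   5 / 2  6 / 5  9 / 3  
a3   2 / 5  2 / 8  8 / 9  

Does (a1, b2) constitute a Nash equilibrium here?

Holding Firm 2 at b2: Firm 1 gets 4 from a1 but could get 6 by switching to a2. Firm 1 has a profitable deviation.

No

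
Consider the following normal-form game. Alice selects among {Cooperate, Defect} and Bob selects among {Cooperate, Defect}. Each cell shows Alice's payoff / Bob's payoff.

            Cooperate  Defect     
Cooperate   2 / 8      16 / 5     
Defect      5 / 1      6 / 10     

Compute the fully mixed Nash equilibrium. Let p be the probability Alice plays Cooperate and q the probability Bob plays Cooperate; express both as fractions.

p = 3/4, q = 10/13

In a mixed NE each player is indifferent between their pure strategies, so the opponent's mix sets the indifference.
Bob indifferent between Cooperate and Defect: p·8 + (1−p)·1 = p·5 + (1−p)·10 ⟹ 1 + 7p = 10 + (-5)p ⟹ p = 3/4.
Alice indifferent between Cooperate and Defect: q·2 + (1−q)·16 = q·5 + (1−q)·6 ⟹ 16 + (-14)q = 6 + (-1)q ⟹ q = 10/13.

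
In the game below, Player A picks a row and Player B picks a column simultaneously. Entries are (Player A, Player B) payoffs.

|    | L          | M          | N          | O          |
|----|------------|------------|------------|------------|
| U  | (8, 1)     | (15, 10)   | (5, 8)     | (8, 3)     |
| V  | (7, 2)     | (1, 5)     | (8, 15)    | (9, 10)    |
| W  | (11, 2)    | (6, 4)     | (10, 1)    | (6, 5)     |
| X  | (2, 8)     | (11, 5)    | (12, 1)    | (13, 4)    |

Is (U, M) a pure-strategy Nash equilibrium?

Holding Player B at M: Player A gets 15 from U, versus 1 from V, 6 from W, 11 from X. No profitable deviation for Player A.
Holding Player A at U: Player B gets 10 from M, versus 1 from L, 8 from N, 3 from O. No profitable deviation for Player B either.

Yes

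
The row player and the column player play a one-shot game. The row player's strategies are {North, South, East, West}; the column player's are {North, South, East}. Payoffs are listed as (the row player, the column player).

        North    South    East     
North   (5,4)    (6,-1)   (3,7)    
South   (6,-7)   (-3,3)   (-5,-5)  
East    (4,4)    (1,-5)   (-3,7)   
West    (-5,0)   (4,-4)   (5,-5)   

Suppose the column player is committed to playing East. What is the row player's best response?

West

With the column player fixed at East, the row player's payoffs are: North → 3, South → -5, East → -3, West → 5.
The maximum is 5, achieved by West.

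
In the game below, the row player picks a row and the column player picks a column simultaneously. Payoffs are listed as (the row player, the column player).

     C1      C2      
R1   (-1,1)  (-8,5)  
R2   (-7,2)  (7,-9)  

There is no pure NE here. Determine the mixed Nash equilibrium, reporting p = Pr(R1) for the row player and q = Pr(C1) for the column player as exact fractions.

p = 11/15, q = 5/7

In a mixed NE each player is indifferent between their pure strategies, so the opponent's mix sets the indifference.
The column player indifferent between C1 and C2: p·1 + (1−p)·2 = p·5 + (1−p)·(-9) ⟹ 2 + (-1)p = (-9) + 14p ⟹ p = 11/15.
The row player indifferent between R1 and R2: q·(-1) + (1−q)·(-8) = q·(-7) + (1−q)·7 ⟹ (-8) + 7q = 7 + (-14)q ⟹ q = 5/7.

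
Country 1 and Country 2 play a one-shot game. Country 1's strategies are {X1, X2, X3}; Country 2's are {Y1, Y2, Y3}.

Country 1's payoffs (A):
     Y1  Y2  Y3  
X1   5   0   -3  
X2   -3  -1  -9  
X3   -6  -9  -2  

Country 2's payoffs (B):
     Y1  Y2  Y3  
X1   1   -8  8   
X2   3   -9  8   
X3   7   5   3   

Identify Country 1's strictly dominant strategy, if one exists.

Check whether one of Country 1's strategies beats all alternatives regardless of what the opponent does.
X1 is not dominant: against Y3, X3 gives -2 > -3.
X2 is not dominant: against Y1, X1 gives 5 > -3.
X3 is not dominant: against Y1, X1 gives 5 > -6.
No single strategy is best against every opponent action.

None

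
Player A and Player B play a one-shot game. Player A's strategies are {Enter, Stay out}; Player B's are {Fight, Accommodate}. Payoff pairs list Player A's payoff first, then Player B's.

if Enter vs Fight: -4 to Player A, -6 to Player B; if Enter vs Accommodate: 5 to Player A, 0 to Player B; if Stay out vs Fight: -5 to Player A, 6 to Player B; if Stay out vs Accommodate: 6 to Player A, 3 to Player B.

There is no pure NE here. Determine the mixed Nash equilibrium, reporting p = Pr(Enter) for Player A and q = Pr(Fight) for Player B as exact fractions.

p = 1/3, q = 1/2

Each player's mixing probability is pinned down by making the *other* player indifferent.
Player B indifferent between Fight and Accommodate: p·(-6) + (1−p)·6 = p·0 + (1−p)·3 ⟹ 6 + (-12)p = 3 + (-3)p ⟹ p = 1/3.
Player A indifferent between Enter and Stay out: q·(-4) + (1−q)·5 = q·(-5) + (1−q)·6 ⟹ 5 + (-9)q = 6 + (-11)q ⟹ q = 1/2.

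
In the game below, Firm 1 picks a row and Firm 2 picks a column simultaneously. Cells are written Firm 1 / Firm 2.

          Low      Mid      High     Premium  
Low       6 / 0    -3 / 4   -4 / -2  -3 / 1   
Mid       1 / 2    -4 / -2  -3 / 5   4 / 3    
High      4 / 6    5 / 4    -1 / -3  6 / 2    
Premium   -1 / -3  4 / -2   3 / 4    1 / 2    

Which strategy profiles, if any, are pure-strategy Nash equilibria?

(Premium, High)

Find each player's best response to every opponent strategy; NE are the intersections.
Firm 1's best responses — vs Low: Low (payoff 6); vs Mid: High (payoff 5); vs High: Premium (payoff 3); vs Premium: High (payoff 6).
Firm 2's best responses — vs Low: Mid (payoff 4); vs Mid: High (payoff 5); vs High: Low (payoff 6); vs Premium: High (payoff 4).
The only mutual best response is (Premium, High); neither player gains by switching there.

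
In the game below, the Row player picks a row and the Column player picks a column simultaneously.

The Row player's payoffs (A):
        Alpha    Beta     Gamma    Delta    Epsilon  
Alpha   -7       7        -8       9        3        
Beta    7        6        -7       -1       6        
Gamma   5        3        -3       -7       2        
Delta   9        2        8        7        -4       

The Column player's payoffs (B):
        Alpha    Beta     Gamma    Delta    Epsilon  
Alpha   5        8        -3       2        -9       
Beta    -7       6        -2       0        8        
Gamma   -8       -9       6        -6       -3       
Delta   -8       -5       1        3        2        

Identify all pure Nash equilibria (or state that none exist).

A profile is a Nash equilibrium when each player is best-responding to the other.
The Row player's best responses — vs Alpha: Delta (payoff 9); vs Beta: Alpha (payoff 7); vs Gamma: Delta (payoff 8); vs Delta: Alpha (payoff 9); vs Epsilon: Beta (payoff 6).
The Column player's best responses — vs Alpha: Beta (payoff 8); vs Beta: Epsilon (payoff 8); vs Gamma: Gamma (payoff 6); vs Delta: Delta (payoff 3).
Mutual best responses occur at (Alpha, Beta) and (Beta, Epsilon); at each, neither player gains by switching.

(Alpha, Beta) and (Beta, Epsilon)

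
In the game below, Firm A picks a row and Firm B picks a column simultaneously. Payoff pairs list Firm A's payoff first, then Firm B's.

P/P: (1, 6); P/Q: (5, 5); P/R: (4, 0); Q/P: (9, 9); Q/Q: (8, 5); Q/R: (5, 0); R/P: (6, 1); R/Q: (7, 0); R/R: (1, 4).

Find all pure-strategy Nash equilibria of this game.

(Q, P)

Find each player's best response to every opponent strategy; NE are the intersections.
Firm A's best responses — vs P: Q (payoff 9); vs Q: Q (payoff 8); vs R: Q (payoff 5).
Firm B's best responses — vs P: P (payoff 6); vs Q: P (payoff 9); vs R: R (payoff 4).
The only mutual best response is (Q, P); neither player gains by switching there.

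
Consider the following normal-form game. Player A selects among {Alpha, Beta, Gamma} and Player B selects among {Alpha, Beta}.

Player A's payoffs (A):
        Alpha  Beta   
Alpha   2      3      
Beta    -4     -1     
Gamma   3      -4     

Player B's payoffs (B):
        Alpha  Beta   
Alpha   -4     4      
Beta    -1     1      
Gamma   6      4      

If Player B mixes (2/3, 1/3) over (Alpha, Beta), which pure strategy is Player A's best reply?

Alpha

Compute Player A's expected payoff from each pure strategy against the given mix.
Alpha: (2/3)·2 + (1/3)·3 = 7/3
Beta: (2/3)·(-4) + (1/3)·(-1) = -3
Gamma: (2/3)·3 + (1/3)·(-4) = 2/3
Highest expected payoff is 7/3, from Alpha.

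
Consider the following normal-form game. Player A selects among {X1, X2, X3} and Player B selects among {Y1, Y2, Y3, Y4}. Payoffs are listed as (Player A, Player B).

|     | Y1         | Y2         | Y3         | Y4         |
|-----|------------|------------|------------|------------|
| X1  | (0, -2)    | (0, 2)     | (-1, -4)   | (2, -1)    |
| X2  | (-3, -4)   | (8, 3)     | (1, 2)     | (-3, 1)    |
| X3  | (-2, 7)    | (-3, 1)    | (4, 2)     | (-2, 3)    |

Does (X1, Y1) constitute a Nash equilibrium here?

Holding Player B at Y1: Player A gets 0 from X1, versus -3 from X2, -2 from X3. No profitable deviation for Player A.
Holding Player A at X1: Player B gets -2 from Y1 but could get 2 by switching to Y2. Player B has a profitable deviation.

No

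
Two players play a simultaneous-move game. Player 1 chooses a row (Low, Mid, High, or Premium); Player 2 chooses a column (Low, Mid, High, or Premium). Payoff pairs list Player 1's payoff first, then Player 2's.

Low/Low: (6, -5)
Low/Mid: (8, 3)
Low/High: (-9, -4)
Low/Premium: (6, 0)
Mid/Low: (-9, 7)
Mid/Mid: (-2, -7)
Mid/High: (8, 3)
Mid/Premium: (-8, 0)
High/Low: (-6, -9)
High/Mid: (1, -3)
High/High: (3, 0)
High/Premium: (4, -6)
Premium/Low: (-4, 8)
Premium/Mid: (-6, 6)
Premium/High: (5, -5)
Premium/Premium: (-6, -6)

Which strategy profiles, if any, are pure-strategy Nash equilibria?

Find each player's best response to every opponent strategy; NE are the intersections.
Player 1's best responses — vs Low: Low (payoff 6); vs Mid: Low (payoff 8); vs High: Mid (payoff 8); vs Premium: Low (payoff 6).
Player 2's best responses — vs Low: Mid (payoff 3); vs Mid: Low (payoff 7); vs High: High (payoff 0); vs Premium: Low (payoff 8).
The only mutual best response is (Low, Mid); neither player gains by switching there.

(Low, Mid)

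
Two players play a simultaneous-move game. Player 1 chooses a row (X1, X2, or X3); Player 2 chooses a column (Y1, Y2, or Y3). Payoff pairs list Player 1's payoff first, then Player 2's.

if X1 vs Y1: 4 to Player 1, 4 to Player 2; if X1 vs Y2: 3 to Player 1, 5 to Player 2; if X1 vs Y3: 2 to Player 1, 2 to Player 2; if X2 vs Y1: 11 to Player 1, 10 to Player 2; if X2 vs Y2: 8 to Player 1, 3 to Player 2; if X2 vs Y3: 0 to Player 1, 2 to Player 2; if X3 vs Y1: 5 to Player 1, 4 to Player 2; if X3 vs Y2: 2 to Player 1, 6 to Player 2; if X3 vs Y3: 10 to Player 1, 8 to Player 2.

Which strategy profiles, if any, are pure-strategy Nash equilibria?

A profile is a Nash equilibrium when each player is best-responding to the other.
Player 1's best responses — vs Y1: X2 (payoff 11); vs Y2: X2 (payoff 8); vs Y3: X3 (payoff 10).
Player 2's best responses — vs X1: Y2 (payoff 5); vs X2: Y1 (payoff 10); vs X3: Y3 (payoff 8).
Mutual best responses occur at (X2, Y1) and (X3, Y3); at each, neither player gains by switching.

(X2, Y1) and (X3, Y3)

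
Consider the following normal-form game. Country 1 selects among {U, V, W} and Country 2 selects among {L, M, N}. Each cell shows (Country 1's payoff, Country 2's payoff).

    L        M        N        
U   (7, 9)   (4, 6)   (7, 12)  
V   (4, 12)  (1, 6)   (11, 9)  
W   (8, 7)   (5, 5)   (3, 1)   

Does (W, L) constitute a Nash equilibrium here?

Yes

Holding Country 2 at L: Country 1 gets 8 from W, versus 7 from U, 4 from V. No profitable deviation for Country 1.
Holding Country 1 at W: Country 2 gets 7 from L, versus 5 from M, 1 from N. No profitable deviation for Country 2 either.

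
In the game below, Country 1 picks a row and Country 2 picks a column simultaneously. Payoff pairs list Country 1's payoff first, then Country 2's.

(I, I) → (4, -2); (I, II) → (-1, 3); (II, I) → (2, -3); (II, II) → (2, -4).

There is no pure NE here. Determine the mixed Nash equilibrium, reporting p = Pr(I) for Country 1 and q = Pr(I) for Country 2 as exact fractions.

Each player's mixing probability is pinned down by making the *other* player indifferent.
Country 2 indifferent between I and II: p·(-2) + (1−p)·(-3) = p·3 + (1−p)·(-4) ⟹ (-3) + 1p = (-4) + 7p ⟹ p = 1/6.
Country 1 indifferent between I and II: q·4 + (1−q)·(-1) = q·2 + (1−q)·2 ⟹ (-1) + 5q = 2 + 0q ⟹ q = 3/5.

p = 1/6, q = 3/5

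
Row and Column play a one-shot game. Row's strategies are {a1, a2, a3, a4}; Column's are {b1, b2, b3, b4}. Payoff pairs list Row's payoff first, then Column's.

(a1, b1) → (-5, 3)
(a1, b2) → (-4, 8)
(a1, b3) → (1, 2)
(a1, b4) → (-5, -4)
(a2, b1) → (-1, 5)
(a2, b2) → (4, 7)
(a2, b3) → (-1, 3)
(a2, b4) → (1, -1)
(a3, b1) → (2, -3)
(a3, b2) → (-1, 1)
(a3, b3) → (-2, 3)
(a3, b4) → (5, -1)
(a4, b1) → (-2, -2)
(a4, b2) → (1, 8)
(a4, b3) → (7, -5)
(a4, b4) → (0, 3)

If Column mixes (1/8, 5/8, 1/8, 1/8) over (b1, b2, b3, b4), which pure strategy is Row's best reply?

a2

Compute Row's expected payoff from each pure strategy against the given mix.
a1: (1/8)·(-5) + (5/8)·(-4) + (1/8)·1 + (1/8)·(-5) = -29/8
a2: (1/8)·(-1) + (5/8)·4 + (1/8)·(-1) + (1/8)·1 = 19/8
a3: (1/8)·2 + (5/8)·(-1) + (1/8)·(-2) + (1/8)·5 = 0
a4: (1/8)·(-2) + (5/8)·1 + (1/8)·7 + (1/8)·0 = 5/4
Highest expected payoff is 19/8, from a2.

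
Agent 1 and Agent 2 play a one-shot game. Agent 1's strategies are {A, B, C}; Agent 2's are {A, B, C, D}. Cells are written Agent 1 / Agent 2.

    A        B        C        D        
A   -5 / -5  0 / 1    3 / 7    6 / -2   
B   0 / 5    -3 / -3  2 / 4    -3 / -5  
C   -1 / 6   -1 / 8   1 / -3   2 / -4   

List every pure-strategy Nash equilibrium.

Check mutual best responses: a cell is a NE iff neither player can gain by unilaterally deviating.
Agent 1's best responses — vs A: B (payoff 0); vs B: A (payoff 0); vs C: A (payoff 3); vs D: A (payoff 6).
Agent 2's best responses — vs A: C (payoff 7); vs B: A (payoff 5); vs C: B (payoff 8).
Mutual best responses occur at (A, C) and (B, A); at each, neither player gains by switching.

(A, C) and (B, A)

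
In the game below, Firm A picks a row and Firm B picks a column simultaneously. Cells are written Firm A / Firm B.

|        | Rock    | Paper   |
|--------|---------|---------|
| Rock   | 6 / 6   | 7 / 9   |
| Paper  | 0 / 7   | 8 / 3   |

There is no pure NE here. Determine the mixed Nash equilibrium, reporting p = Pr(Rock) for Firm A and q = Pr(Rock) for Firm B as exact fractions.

Each player's mixing probability is pinned down by making the *other* player indifferent.
Firm B indifferent between Rock and Paper: p·6 + (1−p)·7 = p·9 + (1−p)·3 ⟹ 7 + (-1)p = 3 + 6p ⟹ p = 4/7.
Firm A indifferent between Rock and Paper: q·6 + (1−q)·7 = q·0 + (1−q)·8 ⟹ 7 + (-1)q = 8 + (-8)q ⟹ q = 1/7.

p = 4/7, q = 1/7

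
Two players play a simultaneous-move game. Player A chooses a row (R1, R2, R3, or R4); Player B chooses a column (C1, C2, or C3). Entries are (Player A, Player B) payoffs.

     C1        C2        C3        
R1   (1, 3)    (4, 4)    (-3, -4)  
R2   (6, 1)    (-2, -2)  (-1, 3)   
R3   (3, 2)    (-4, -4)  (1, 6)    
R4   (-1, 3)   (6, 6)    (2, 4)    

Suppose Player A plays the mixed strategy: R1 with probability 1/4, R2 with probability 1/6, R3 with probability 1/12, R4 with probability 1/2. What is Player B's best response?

C2

Player B's best reply maximizes expected payoff against the mix.
C1: (1/4)·3 + (1/6)·1 + (1/12)·2 + (1/2)·3 = 31/12
C2: (1/4)·4 + (1/6)·(-2) + (1/12)·(-4) + (1/2)·6 = 10/3
C3: (1/4)·(-4) + (1/6)·3 + (1/12)·6 + (1/2)·4 = 2
Highest expected payoff is 10/3, from C2.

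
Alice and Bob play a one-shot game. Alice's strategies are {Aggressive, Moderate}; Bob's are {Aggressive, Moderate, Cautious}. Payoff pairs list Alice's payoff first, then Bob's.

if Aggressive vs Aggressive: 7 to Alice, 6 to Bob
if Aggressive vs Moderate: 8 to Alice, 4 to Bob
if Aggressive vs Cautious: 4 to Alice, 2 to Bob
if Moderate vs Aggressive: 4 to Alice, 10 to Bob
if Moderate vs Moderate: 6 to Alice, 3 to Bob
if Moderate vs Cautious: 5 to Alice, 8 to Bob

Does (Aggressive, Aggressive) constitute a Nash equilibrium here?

Yes

Holding Bob at Aggressive: Alice gets 7 from Aggressive, versus 4 from Moderate. No profitable deviation for Alice.
Holding Alice at Aggressive: Bob gets 6 from Aggressive, versus 4 from Moderate, 2 from Cautious. No profitable deviation for Bob either.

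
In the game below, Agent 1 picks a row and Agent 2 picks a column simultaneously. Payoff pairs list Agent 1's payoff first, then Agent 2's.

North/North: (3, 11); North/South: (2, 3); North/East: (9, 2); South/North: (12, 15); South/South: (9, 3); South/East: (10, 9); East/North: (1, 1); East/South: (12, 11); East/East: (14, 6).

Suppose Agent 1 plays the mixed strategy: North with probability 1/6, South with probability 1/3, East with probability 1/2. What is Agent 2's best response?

North

Agent 2's best reply maximizes expected payoff against the mix.
North: (1/6)·11 + (1/3)·15 + (1/2)·1 = 22/3
South: (1/6)·3 + (1/3)·3 + (1/2)·11 = 7
East: (1/6)·2 + (1/3)·9 + (1/2)·6 = 19/3
Highest expected payoff is 22/3, from North.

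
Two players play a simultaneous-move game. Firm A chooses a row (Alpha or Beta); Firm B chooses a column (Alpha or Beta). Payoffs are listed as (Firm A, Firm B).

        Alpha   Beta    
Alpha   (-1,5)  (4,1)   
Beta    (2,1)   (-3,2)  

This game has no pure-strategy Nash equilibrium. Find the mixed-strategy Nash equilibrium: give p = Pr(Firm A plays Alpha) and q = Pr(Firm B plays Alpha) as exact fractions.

p = 1/5, q = 7/10

Each player's mixing probability is pinned down by making the *other* player indifferent.
Firm B indifferent between Alpha and Beta: p·5 + (1−p)·1 = p·1 + (1−p)·2 ⟹ 1 + 4p = 2 + (-1)p ⟹ p = 1/5.
Firm A indifferent between Alpha and Beta: q·(-1) + (1−q)·4 = q·2 + (1−q)·(-3) ⟹ 4 + (-5)q = (-3) + 5q ⟹ q = 7/10.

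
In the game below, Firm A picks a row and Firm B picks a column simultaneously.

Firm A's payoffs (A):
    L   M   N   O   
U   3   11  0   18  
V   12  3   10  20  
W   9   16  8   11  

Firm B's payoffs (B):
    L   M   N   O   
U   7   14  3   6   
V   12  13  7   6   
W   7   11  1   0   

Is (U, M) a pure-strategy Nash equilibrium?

Holding Firm B at M: Firm A gets 11 from U but could get 16 by switching to W. Firm A has a profitable deviation.

No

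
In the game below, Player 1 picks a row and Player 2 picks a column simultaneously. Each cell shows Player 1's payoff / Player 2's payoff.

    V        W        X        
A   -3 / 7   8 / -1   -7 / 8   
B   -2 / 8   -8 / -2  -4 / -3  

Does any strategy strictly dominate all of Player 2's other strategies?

No strictly dominant strategy

A strategy is strictly dominant if it gives Player 2 a strictly higher payoff than every other strategy, against every choice by the opponent.
V is not dominant: against A, X gives 8 > 7.
W is not dominant: against A, V gives 7 > -1.
X is not dominant: against B, V gives 8 > -3.
No single strategy is best against every opponent action.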